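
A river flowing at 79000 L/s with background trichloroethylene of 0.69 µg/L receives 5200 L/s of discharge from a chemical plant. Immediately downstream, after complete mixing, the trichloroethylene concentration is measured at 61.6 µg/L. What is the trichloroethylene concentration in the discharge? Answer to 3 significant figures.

987 µg/L

Mass balance: 79000·0.6900 + 5200·Cₑ = 84200·61.60
→ Cₑ = (84200·61.60 − 79000·0.6900) / 5200 = 987.0 µg/L.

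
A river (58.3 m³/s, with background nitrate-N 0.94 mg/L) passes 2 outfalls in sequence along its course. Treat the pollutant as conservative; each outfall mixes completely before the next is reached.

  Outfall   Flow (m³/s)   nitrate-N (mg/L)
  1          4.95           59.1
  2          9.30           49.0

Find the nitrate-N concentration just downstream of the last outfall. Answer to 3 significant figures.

Outfall 1: combined Q = 63.25 m³/s; C = (58.30·0.9400 + 4.950·59.10)/63.25 = 5.492 mg/L.
Outfall 2: combined Q = 72.55 m³/s; C = (63.25·5.492 + 9.300·49.00)/72.55 = 11.07 mg/L.

11.1 mg/L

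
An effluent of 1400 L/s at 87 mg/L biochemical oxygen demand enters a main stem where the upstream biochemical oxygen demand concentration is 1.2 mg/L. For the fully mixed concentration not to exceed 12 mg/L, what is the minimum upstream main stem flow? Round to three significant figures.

Set C_mix = 12: (Q·1.200 + 1400·87.00) / (Q + 1400) = 12
→ Q = 1400·(87.00 − 12)/(12 − 1.200) = 9722 L/s.

9720 L/s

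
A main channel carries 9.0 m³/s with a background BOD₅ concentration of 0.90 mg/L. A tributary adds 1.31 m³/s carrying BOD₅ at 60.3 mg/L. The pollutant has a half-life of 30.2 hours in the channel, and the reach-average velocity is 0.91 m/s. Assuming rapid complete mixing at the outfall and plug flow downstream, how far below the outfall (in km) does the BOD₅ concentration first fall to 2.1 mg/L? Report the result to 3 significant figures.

Conservation of mass: C = (9.000·0.9000 + 1.310·60.30) / 10.31 = 87.09/10.31 = 8.447 mg/L.
Half-life 30.2 h → k = ln 2 / 30.2 = 0.02295 h⁻¹ = 0.5508 d⁻¹.
Set 8.447·exp(−k·t) = 2.1 → t = ln(8.447/2.1)/k = 218300 s = 60.65 h.
Distance = v·t = 0.91·218300 = 198700 m = 198.7 km.

199 km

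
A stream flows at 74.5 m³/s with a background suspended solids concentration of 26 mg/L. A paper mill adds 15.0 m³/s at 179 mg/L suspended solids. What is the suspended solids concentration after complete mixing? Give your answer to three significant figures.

After mixing, C = (74.50·26.00 + 15.00·179.0) / 89.50 = 4622/89.50 = 51.64 mg/L.

51.6 mg/L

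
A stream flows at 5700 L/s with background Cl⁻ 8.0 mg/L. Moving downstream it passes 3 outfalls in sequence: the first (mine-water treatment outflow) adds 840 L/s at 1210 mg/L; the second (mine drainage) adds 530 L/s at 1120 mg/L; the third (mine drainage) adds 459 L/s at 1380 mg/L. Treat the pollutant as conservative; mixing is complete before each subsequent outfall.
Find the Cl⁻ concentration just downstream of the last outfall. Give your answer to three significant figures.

304 mg/L

After outfall 1: Q = 5700 + 840.0 = 6540 L/s; C = (5700·8.000 + 840.0·1210)/6540 = 162.4 mg/L.
After outfall 2: Q = 6540 + 530.0 = 7070 L/s; C = (6540·162.4 + 530.0·1120)/7070 = 234.2 mg/L.
After outfall 3: Q = 7070 + 459.0 = 7529 L/s; C = (7070·234.2 + 459.0·1380)/7529 = 304.0 mg/L.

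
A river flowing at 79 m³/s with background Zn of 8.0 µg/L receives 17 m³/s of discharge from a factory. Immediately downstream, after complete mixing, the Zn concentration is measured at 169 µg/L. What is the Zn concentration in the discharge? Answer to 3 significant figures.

Mass balance: 79.00·8.000 + 17.00·Cₑ = 96.00·169.0
→ Cₑ = (96.00·169.0 − 79.00·8.000) / 17.00 = 917.2 µg/L.

917 µg/L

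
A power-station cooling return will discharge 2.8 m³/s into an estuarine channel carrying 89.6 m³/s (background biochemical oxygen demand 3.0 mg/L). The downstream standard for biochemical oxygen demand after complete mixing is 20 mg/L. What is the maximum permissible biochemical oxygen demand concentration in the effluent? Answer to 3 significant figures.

At the limit, (Qr·Cr + Qe·Cₑ)/(Qr + Qe) = 20:
Cₑ = (92.40·20 − 89.60·3.000) / 2.800 = 564.0 mg/L.

564 mg/L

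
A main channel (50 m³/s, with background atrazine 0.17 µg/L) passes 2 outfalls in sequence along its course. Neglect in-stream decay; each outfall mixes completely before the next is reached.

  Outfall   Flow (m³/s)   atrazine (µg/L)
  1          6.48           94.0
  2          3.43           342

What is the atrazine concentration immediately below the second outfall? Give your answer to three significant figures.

29.9 µg/L

Outfall 1: combined Q = 56.48 m³/s; C = (50.00·0.1700 + 6.480·94.00)/56.48 = 10.94 µg/L.
Outfall 2: combined Q = 59.91 m³/s; C = (56.48·10.94 + 3.430·342.0)/59.91 = 29.89 µg/L.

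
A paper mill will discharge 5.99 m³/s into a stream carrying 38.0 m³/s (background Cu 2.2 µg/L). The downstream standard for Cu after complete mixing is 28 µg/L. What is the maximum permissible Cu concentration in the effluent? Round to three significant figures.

At the limit, (Qr·Cr + Qe·Cₑ)/(Qr + Qe) = 28:
Cₑ = (43.99·28 − 38.00·2.200) / 5.990 = 191.7 µg/L.

192 µg/L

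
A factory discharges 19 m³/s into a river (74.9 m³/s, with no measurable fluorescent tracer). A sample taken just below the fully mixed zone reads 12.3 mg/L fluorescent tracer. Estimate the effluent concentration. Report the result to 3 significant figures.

60.8 mg/L

Mass balance: 74.90·0 + 19.00·Cₑ = 93.90·12.30
→ Cₑ = (93.90·12.30 − 74.90·0) / 19.00 = 60.79 mg/L.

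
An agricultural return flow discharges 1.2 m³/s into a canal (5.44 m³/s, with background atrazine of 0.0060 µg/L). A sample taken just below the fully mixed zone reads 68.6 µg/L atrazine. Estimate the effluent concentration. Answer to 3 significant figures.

380 µg/L

Mass balance: 5.440·0.006000 + 1.200·Cₑ = 6.640·68.60
→ Cₑ = (6.640·68.60 − 5.440·0.006000) / 1.200 = 379.6 µg/L.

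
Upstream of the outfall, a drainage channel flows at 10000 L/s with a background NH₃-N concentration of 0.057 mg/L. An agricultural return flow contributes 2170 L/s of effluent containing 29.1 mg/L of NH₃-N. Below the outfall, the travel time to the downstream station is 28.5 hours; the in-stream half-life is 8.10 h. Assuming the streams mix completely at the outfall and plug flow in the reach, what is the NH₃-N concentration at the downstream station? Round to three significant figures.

Mass balance: C = (10000·0.05700 + 2170·29.10) / 12170 = 63720/12170 = 5.236 mg/L.
Half-life 8.10 h → k = ln 2 / 8.10 = 0.08557 h⁻¹ = 2.054 d⁻¹.
Applying C = C₀e^(−kt): 5.236 × 0.08726 = 0.4569 mg/L.

0.457 mg/L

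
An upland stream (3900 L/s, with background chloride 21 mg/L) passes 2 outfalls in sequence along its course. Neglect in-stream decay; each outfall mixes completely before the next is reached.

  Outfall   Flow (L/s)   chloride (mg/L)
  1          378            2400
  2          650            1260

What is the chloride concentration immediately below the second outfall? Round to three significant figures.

367 mg/L

Outfall 1: combined Q = 4278 L/s; C = (3900·21.00 + 378.0·2400)/4278 = 231.2 mg/L.
Outfall 2: combined Q = 4928 L/s; C = (4278·231.2 + 650.0·1260)/4928 = 366.9 mg/L.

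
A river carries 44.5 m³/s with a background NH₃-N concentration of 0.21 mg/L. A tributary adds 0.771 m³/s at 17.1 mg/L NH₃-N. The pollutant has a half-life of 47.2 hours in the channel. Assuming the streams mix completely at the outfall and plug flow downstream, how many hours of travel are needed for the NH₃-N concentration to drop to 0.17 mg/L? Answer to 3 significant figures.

73.1 h

After mixing, C = (44.50·0.2100 + 0.7710·17.10) / 45.27 = 22.53/45.27 = 0.4976 mg/L.
Half-life 47.2 h → k = ln 2 / 47.2 = 0.01469 h⁻¹ = 0.3524 d⁻¹.
0.4976·exp(−k·t) = 0.17 → t = ln(0.4976/0.17)/k = 263300 s = 73.14 h.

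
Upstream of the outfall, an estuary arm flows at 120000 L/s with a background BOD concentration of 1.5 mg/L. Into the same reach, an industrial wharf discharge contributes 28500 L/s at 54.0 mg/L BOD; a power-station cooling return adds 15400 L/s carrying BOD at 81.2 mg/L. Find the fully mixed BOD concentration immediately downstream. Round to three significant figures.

18.1 mg/L

After mixing, C = (120000·1.500 + 28500·54.00 + 15400·81.20) / 163900 = 2969000/163900 = 18.12 mg/L.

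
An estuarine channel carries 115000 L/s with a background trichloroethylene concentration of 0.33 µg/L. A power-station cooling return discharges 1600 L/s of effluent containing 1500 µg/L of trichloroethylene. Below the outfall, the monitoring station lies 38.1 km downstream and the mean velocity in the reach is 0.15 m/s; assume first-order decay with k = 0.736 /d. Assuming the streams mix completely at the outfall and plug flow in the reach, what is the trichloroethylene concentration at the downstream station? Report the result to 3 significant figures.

2.40 µg/L

Conservation of mass: C = (115000·0.3300 + 1600·1500) / 116600 = 2438000/116600 = 20.91 µg/L.
Travel time t = 38.1·1000 / 0.15 = 254000 s = 70.56 h.
Decay over the reach: 20.91·exp(−kt) = 20.91·0.1149 = 2.402 µg/L.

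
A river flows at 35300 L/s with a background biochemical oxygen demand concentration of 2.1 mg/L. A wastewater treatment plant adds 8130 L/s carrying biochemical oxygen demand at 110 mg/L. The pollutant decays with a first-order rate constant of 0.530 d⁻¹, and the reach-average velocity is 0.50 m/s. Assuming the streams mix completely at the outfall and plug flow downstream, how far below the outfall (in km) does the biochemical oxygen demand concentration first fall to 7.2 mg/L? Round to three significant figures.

After mixing, C = (35300·2.100 + 8130·110.0) / 43430 = 968400/43430 = 22.30 mg/L.
Set 22.30·exp(−k·t) = 7.2 → t = ln(22.30/7.2)/k = 184300 s = 51.19 h.
Distance = v·t = 0.50·184300 = 92140 m = 92.14 km.

92.1 km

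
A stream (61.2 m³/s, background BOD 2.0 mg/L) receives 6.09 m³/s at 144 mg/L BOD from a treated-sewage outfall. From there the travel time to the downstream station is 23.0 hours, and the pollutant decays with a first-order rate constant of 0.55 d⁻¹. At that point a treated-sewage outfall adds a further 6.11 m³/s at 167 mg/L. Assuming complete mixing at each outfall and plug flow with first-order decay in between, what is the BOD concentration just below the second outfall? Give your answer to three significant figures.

21.9 mg/L

Mass balance: C = (61.20·2.000 + 6.090·144.0) / 67.29 = 999.4/67.29 = 14.85 mg/L; combined flow 67.29 m³/s.
First-order decay: C = 14.85·exp(−k·t) = 14.85·0.5903 = 8.767 mg/L.
Second outfall: C = (67.29·8.767 + 6.110·167.0)/73.40 = 21.94 mg/L.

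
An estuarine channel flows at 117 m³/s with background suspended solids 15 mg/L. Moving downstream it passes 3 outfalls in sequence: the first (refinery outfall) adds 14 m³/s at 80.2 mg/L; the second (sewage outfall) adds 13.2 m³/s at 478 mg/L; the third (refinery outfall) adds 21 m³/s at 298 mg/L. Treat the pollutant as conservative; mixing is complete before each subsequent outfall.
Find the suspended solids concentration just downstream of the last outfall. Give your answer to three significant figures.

Below outfall 1: Q → 131.0 m³/s, C = (117.0·15.00 + 14.00·80.20)/131.0 = 21.97 mg/L.
Below outfall 2: Q → 144.2 m³/s, C = (131.0·21.97 + 13.20·478.0)/144.2 = 63.71 mg/L.
Below outfall 3: Q → 165.2 m³/s, C = (144.2·63.71 + 21.00·298.0)/165.2 = 93.50 mg/L.

93.5 mg/L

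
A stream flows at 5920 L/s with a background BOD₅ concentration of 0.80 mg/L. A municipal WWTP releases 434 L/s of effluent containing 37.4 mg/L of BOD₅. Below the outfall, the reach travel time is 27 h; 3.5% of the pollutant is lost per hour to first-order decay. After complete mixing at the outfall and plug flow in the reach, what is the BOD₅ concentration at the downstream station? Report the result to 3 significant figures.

1.26 mg/L

Mass balance: C = (5920·0.8000 + 434.0·37.40) / 6354 = 20970/6354 = 3.300 mg/L.
3.5%/h lost → k = −ln(1 − 0.035) = 0.03563 h⁻¹.
Decay over the reach: 3.300·exp(−kt) = 3.300·0.3822 = 1.261 mg/L.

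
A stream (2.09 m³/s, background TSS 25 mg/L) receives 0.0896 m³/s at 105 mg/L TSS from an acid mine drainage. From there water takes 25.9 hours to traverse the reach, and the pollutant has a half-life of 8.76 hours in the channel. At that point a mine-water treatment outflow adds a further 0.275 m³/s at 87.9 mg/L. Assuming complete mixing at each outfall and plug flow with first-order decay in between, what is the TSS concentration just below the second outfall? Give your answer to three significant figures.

13.1 mg/L

Mixed concentration C = ΣQC/ΣQ = (2.090·25.00 + 0.08960·105.0) / 2.180 = 61.66/2.180 = 28.29 mg/L; combined flow 2.180 m³/s.
Half-life 8.76 h → k = ln 2 / 8.76 = 0.07913 h⁻¹ = 1.899 d⁻¹.
Applying C = C₀e^(−kt): 28.29 × 0.1288 = 3.644 mg/L.
Second outfall: C = (2.180·3.644 + 0.2750·87.90)/2.455 = 13.08 mg/L.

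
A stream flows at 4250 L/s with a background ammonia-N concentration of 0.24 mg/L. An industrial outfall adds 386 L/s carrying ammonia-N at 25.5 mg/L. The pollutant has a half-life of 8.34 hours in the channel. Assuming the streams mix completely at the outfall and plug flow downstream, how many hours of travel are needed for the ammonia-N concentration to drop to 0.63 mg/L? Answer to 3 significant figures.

15.8 h

Mixed concentration C = ΣQC/ΣQ = (4250·0.2400 + 386.0·25.50) / 4636 = 10860/4636 = 2.343 mg/L.
Half-life 8.34 h → k = ln 2 / 8.34 = 0.08311 h⁻¹ = 1.995 d⁻¹.
2.343·exp(−k·t) = 0.63 → t = ln(2.343/0.63)/k = 56900 s = 15.80 h.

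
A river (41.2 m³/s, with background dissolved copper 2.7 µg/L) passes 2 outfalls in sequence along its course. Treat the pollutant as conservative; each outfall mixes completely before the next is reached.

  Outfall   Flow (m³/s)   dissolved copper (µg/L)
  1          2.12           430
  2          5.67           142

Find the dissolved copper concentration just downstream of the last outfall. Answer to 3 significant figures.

Outfall 1: combined Q = 43.32 m³/s; C = (41.20·2.700 + 2.120·430.0)/43.32 = 23.61 µg/L.
Outfall 2: combined Q = 48.99 m³/s; C = (43.32·23.61 + 5.670·142.0)/48.99 = 37.31 µg/L.

37.3 µg/L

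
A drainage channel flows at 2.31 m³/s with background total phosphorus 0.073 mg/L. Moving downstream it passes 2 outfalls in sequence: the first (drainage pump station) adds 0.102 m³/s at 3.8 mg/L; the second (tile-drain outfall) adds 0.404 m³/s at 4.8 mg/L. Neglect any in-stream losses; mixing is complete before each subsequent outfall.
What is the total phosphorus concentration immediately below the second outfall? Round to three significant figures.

0.886 mg/L

Below outfall 1: Q → 2.412 m³/s, C = (2.310·0.07300 + 0.1020·3.800)/2.412 = 0.2306 mg/L.
Below outfall 2: Q → 2.816 m³/s, C = (2.412·0.2306 + 0.4040·4.800)/2.816 = 0.8862 mg/L.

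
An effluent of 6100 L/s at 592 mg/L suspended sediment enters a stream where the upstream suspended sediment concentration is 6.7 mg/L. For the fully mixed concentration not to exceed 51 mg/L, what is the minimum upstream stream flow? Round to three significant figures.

74500 L/s

Set C_mix = 51: (Q·6.700 + 6100·592.0) / (Q + 6100) = 51
→ Q = 6100·(592.0 − 51)/(51 − 6.700) = 74490 L/s.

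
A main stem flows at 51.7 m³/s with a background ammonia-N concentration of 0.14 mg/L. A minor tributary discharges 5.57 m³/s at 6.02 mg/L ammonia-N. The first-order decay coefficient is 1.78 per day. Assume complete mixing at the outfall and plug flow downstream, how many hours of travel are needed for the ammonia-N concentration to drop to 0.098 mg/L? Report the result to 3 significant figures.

After mixing, C = (51.70·0.1400 + 5.570·6.020) / 57.27 = 40.77/57.27 = 0.7119 mg/L.
0.7119·exp(−k·t) = 0.098 → t = ln(0.7119/0.098)/k = 96250 s = 26.74 h.

26.7 h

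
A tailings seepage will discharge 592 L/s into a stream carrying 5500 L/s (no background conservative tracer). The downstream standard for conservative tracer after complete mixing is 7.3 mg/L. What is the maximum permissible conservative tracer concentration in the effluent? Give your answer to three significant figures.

75.1 mg/L

At the limit, (Qr·Cr + Qe·Cₑ)/(Qr + Qe) = 7.3:
Cₑ = (6092·7.3 − 5500·0) / 592.0 = 75.12 mg/L.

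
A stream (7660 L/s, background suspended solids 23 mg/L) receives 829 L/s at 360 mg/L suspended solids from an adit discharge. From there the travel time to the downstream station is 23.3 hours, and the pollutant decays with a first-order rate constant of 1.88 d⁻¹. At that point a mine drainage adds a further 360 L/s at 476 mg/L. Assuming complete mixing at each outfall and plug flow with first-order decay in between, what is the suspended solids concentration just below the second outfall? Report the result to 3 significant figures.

Mixed concentration C = ΣQC/ΣQ = (7660·23.00 + 829.0·360.0) / 8489 = 474600/8489 = 55.91 mg/L; combined flow 8489 L/s.
Decay over the reach: 55.91·exp(−kt) = 55.91·0.1612 = 9.012 mg/L.
Second outfall: C = (8489·9.012 + 360.0·476.0)/8849 = 28.01 mg/L.

28.0 mg/L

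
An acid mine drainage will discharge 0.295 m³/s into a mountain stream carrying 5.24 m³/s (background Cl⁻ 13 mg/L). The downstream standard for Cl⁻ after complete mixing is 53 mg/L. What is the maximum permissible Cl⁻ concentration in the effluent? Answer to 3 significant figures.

At the limit, (Qr·Cr + Qe·Cₑ)/(Qr + Qe) = 53:
Cₑ = (5.535·53 − 5.240·13.00) / 0.2950 = 763.5 mg/L.

764 mg/L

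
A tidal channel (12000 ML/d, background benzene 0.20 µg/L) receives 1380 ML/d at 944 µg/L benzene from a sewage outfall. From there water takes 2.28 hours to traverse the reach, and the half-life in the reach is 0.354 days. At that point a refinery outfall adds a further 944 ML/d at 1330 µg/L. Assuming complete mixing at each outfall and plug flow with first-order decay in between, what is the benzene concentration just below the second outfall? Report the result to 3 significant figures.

163 µg/L

After mixing, C = (12000·0.2000 + 1380·944.0) / 13380 = 1305000/13380 = 97.54 µg/L; combined flow 13380 ML/d.
Half-life 0.354 d → k = ln 2 / 0.354 = 1.958 d⁻¹.
Decay over the reach: 97.54·exp(−kt) = 97.54·0.8303 = 80.99 µg/L.
Second outfall: C = (13380·80.99 + 944.0·1330)/14320 = 163.3 µg/L.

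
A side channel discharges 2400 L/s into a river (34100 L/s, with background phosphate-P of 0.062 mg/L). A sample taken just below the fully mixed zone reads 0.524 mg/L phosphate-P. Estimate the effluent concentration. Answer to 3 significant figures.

Mass balance: 34100·0.06200 + 2400·Cₑ = 36500·0.5240
→ Cₑ = (36500·0.5240 − 34100·0.06200) / 2400 = 7.088 mg/L.

7.09 mg/L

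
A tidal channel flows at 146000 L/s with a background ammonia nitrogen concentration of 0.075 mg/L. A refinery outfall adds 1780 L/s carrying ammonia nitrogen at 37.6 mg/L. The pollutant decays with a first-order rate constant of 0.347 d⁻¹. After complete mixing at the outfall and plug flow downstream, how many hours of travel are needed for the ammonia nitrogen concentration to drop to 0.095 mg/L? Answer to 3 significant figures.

118 h

Conservation of mass: C = (146000·0.07500 + 1780·37.60) / 147800 = 77880/147800 = 0.5270 mg/L.
0.5270·exp(−k·t) = 0.095 → t = ln(0.5270/0.095)/k = 426600 s = 118.5 h.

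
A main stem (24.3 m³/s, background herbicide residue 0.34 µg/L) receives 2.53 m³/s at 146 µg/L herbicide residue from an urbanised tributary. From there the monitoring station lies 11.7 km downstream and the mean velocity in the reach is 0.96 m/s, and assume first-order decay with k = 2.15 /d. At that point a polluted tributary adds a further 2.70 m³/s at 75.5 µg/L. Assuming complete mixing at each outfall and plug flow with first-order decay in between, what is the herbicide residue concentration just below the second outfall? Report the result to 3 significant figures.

Mixed concentration C = ΣQC/ΣQ = (24.30·0.3400 + 2.530·146.0) / 26.83 = 377.6/26.83 = 14.08 µg/L; combined flow 26.83 m³/s.
Travel time t = 11.7·1000 / 0.96 = 12190 s = 3.385 h.
First-order decay: C = 14.08·exp(−k·t) = 14.08·0.7384 = 10.39 µg/L.
Second outfall: C = (26.83·10.39 + 2.700·75.50)/29.53 = 16.35 µg/L.

16.3 µg/L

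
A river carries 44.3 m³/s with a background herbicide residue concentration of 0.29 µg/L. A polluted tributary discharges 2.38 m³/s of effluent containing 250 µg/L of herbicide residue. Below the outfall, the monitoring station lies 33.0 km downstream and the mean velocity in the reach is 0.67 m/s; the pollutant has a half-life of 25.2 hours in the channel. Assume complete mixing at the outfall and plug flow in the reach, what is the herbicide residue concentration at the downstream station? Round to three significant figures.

Conservation of mass: C = (44.30·0.2900 + 2.380·250.0) / 46.68 = 607.8/46.68 = 13.02 µg/L.
Travel time t = 33.0·1000 / 0.67 = 49250 s = 13.68 h.
Half-life 25.2 h → k = ln 2 / 25.2 = 0.02751 h⁻¹ = 0.6601 d⁻¹.
After decay, C = 13.02 × e^(−kt) = 13.02 × 0.6864 = 8.938 µg/L.

8.94 µg/L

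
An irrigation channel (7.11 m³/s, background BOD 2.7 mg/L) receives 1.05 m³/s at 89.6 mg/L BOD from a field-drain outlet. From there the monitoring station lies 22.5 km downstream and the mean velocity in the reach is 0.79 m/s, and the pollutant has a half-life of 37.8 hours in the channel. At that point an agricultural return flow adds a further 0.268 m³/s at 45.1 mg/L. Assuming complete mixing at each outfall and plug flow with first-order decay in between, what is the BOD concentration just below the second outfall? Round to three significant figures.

Mixed concentration C = ΣQC/ΣQ = (7.110·2.700 + 1.050·89.60) / 8.160 = 113.3/8.160 = 13.88 mg/L; combined flow 8.160 m³/s.
Travel time t = 22.5·1000 / 0.79 = 28480 s = 7.911 h.
Half-life 37.8 h → k = ln 2 / 37.8 = 0.01834 h⁻¹ = 0.4401 d⁻¹.
First-order decay: C = 13.88·exp(−k·t) = 13.88·0.8650 = 12.01 mg/L.
At the second outfall, C = (8.160·12.01 + 0.2680·45.10) / (8.160 + 0.2680) = 13.06 mg/L.

13.1 mg/L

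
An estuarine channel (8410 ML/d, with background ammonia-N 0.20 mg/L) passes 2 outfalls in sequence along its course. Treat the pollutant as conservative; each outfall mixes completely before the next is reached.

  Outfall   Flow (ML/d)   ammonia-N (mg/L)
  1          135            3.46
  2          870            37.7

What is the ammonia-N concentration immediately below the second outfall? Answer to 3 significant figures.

Below outfall 1: Q → 8545 ML/d, C = (8410·0.2000 + 135.0·3.460)/8545 = 0.2515 mg/L.
Below outfall 2: Q → 9415 ML/d, C = (8545·0.2515 + 870.0·37.70)/9415 = 3.712 mg/L.

3.71 mg/L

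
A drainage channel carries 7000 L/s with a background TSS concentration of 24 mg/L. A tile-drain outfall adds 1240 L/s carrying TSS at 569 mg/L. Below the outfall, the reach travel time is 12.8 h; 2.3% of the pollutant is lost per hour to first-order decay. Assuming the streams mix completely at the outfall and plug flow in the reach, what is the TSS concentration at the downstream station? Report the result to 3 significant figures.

78.7 mg/L

Conservation of mass: C = (7000·24.00 + 1240·569.0) / 8240 = 873600/8240 = 106.0 mg/L.
2.3%/h lost → k = −ln(1 − 0.023) = 0.02327 h⁻¹.
Applying C = C₀e^(−kt): 106.0 × 0.7424 = 78.71 mg/L.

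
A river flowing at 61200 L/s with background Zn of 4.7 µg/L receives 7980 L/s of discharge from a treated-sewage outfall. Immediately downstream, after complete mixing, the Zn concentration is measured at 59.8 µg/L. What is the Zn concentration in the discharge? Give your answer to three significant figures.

Mass balance: 61200·4.700 + 7980·Cₑ = 69180·59.80
→ Cₑ = (69180·59.80 − 61200·4.700) / 7980 = 482.4 µg/L.

482 µg/L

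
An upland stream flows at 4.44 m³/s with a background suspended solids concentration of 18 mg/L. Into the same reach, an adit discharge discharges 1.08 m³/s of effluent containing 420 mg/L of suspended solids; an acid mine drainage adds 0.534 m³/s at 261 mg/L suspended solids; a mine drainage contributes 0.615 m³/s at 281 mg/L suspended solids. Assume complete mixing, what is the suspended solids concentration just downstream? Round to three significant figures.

Flow-weighted average: C = (4.440·18.00 + 1.080·420.0 + 0.5340·261.0 + 0.6150·281.0) / 6.669 = 845.7/6.669 = 126.8 mg/L.

127 mg/L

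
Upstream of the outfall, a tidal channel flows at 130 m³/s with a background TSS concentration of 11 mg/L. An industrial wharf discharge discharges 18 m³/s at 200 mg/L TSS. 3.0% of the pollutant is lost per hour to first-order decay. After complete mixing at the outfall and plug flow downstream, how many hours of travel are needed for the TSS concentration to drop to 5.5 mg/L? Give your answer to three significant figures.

Conservation of mass: C = (130.0·11.00 + 18.00·200.0) / 148.0 = 5030/148.0 = 33.99 mg/L.
3.0%/h lost → k = −ln(1 − 0.03) = 0.03046 h⁻¹.
33.99·exp(−k·t) = 5.5 → t = ln(33.99/5.5)/k = 215300 s = 59.79 h.

59.8 h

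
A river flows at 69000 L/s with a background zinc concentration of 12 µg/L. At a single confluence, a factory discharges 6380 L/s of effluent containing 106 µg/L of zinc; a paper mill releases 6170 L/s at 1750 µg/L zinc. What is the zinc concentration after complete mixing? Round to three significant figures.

151 µg/L

Mass balance: C = (69000·12.00 + 6380·106.0 + 6170·1750) / 81550 = 12300000/81550 = 150.8 µg/L.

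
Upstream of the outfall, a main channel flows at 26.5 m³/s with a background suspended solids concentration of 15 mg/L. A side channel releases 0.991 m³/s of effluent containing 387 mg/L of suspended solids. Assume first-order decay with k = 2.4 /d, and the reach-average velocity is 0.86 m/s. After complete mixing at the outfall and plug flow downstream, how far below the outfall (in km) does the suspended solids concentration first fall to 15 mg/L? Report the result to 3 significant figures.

Mass balance: C = (26.50·15.00 + 0.9910·387.0) / 27.49 = 781.0/27.49 = 28.41 mg/L.
Set 28.41·exp(−k·t) = 15 → t = ln(28.41/15)/k = 22990 s = 6.387 h.
Distance = v·t = 0.86·22990 = 19770 m = 19.77 km.

19.8 km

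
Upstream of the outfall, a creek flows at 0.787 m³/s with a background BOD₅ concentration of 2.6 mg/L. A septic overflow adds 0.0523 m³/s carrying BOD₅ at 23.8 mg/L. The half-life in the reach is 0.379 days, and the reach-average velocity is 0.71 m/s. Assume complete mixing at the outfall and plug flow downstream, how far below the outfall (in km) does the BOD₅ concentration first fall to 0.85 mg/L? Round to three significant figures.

Flow-weighted average: C = (0.7870·2.600 + 0.05230·23.80) / 0.8393 = 3.291/0.8393 = 3.921 mg/L.
Half-life 0.379 d → k = ln 2 / 0.379 = 1.829 d⁻¹.
Set 3.921·exp(−k·t) = 0.85 → t = ln(3.921/0.85)/k = 72230 s = 20.06 h.
Distance = v·t = 0.71·72230 = 51280 m = 51.28 km.

51.3 km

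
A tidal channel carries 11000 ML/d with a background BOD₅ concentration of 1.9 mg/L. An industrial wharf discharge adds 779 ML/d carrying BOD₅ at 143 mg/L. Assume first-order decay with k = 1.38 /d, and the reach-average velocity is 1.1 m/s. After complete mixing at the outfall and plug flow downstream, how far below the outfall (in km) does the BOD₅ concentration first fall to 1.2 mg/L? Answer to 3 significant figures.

Mixed concentration C = ΣQC/ΣQ = (11000·1.900 + 779.0·143.0) / 11780 = 132300/11780 = 11.23 mg/L.
Set 11.23·exp(−k·t) = 1.2 → t = ln(11.23/1.2)/k = 140000 s = 38.89 h.
Distance = v·t = 1.1·140000 = 154000 m = 154.0 km.

154 km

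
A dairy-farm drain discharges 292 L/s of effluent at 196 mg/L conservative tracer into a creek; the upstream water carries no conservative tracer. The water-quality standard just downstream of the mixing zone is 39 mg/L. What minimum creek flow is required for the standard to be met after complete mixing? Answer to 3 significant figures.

1180 L/s

Set C_mix = 39: (Q·0 + 292.0·196.0) / (Q + 292.0) = 39
→ Q = 292.0·(196.0 − 39)/(39 − 0) = 1175 L/s.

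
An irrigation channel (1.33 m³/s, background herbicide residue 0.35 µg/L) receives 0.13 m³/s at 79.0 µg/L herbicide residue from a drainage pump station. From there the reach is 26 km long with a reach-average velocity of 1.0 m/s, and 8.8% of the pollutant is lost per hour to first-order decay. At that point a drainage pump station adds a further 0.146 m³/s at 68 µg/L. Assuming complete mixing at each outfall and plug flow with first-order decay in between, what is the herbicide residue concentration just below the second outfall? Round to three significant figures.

Conservation of mass: C = (1.330·0.3500 + 0.1300·79.00) / 1.460 = 10.74/1.460 = 7.353 µg/L; combined flow 1.460 m³/s.
Travel time t = 26·1000 / 1.0 = 26000 s = 7.222 h.
8.8%/h lost → k = −ln(1 − 0.088) = 0.09212 h⁻¹.
First-order decay: C = 7.353·exp(−k·t) = 7.353·0.5141 = 3.780 µg/L.
Second outfall: C = (1.460·3.780 + 0.1460·68.00)/1.606 = 9.619 µg/L.

9.62 µg/L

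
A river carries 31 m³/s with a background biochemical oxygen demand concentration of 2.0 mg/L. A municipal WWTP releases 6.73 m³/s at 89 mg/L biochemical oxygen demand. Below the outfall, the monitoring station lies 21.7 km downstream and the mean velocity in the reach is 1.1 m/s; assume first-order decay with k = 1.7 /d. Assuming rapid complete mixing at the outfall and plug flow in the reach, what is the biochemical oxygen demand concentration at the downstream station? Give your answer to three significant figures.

11.9 mg/L

Conservation of mass: C = (31.00·2.000 + 6.730·89.00) / 37.73 = 661.0/37.73 = 17.52 mg/L.
Travel time t = 21.7·1000 / 1.1 = 19730 s = 5.480 h.
After decay, C = 17.52 × e^(−kt) = 17.52 × 0.6783 = 11.88 mg/L.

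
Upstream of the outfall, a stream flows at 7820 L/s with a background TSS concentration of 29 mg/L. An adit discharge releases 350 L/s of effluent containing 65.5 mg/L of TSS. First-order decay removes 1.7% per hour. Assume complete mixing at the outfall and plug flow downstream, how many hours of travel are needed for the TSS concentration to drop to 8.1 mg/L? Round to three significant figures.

Mixed concentration C = ΣQC/ΣQ = (7820·29.00 + 350.0·65.50) / 8170 = 249700/8170 = 30.56 mg/L.
1.7%/h lost → k = −ln(1 − 0.017) = 0.01715 h⁻¹.
30.56·exp(−k·t) = 8.1 → t = ln(30.56/8.1)/k = 278800 s = 77.45 h.

77.4 h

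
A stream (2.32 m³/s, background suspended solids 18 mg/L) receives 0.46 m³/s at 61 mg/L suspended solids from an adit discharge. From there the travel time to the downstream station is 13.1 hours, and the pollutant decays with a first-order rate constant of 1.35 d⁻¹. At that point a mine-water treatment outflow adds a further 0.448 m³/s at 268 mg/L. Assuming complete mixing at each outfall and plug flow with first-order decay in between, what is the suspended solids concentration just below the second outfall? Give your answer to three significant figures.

47.5 mg/L

Conservation of mass: C = (2.320·18.00 + 0.4600·61.00) / 2.780 = 69.82/2.780 = 25.12 mg/L; combined flow 2.780 m³/s.
Decay over the reach: 25.12·exp(−kt) = 25.12·0.4786 = 12.02 mg/L.
Second outfall: C = (2.780·12.02 + 0.4480·268.0)/3.228 = 47.55 mg/L.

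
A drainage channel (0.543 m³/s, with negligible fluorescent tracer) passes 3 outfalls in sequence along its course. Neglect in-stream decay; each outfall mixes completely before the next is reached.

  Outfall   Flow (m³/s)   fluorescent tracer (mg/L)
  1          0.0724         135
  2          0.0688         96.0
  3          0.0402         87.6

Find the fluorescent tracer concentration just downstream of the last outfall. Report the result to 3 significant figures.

27.5 mg/L

Below outfall 1: Q → 0.6154 m³/s, C = (0.5430·0 + 0.07240·135.0)/0.6154 = 15.88 mg/L.
Below outfall 2: Q → 0.6842 m³/s, C = (0.6154·15.88 + 0.06880·96.00)/0.6842 = 23.94 mg/L.
Below outfall 3: Q → 0.7244 m³/s, C = (0.6842·23.94 + 0.04020·87.60)/0.7244 = 27.47 mg/L.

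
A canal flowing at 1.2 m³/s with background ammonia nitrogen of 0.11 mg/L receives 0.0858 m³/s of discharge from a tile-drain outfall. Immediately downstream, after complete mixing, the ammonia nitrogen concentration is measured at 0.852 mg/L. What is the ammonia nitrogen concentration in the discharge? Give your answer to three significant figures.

Mass balance: 1.200·0.1100 + 0.08580·Cₑ = 1.286·0.8520
→ Cₑ = (1.286·0.8520 − 1.200·0.1100) / 0.08580 = 11.23 mg/L.

11.2 mg/L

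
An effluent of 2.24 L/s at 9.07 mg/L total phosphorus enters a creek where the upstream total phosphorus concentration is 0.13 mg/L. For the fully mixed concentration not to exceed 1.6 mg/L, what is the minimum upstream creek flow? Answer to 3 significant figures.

11.4 L/s

Set C_mix = 1.6: (Q·0.1300 + 2.240·9.070) / (Q + 2.240) = 1.6
→ Q = 2.240·(9.070 − 1.6)/(1.6 − 0.1300) = 11.38 L/s.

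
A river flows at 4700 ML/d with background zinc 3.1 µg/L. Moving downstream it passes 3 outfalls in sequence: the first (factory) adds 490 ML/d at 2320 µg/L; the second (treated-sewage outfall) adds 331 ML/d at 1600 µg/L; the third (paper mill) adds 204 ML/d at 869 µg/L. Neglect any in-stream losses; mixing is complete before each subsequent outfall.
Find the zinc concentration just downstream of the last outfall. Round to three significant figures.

325 µg/L

After outfall 1: Q = 4700 + 490.0 = 5190 ML/d; C = (4700·3.100 + 490.0·2320)/5190 = 221.8 µg/L.
After outfall 2: Q = 5190 + 331.0 = 5521 ML/d; C = (5190·221.8 + 331.0·1600)/5521 = 304.5 µg/L.
After outfall 3: Q = 5521 + 204.0 = 5725 ML/d; C = (5521·304.5 + 204.0·869.0)/5725 = 324.6 µg/L.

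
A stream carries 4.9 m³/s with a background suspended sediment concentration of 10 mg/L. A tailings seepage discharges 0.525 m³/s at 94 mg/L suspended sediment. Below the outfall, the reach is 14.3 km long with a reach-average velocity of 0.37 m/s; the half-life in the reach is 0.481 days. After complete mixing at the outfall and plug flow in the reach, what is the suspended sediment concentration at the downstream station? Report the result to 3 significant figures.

After mixing, C = (4.900·10.00 + 0.5250·94.00) / 5.425 = 98.35/5.425 = 18.13 mg/L.
Travel time t = 14.3·1000 / 0.37 = 38650 s = 10.74 h.
Half-life 0.481 d → k = ln 2 / 0.481 = 1.441 d⁻¹.
Applying C = C₀e^(−kt): 18.13 × 0.5249 = 9.515 mg/L.

9.52 mg/L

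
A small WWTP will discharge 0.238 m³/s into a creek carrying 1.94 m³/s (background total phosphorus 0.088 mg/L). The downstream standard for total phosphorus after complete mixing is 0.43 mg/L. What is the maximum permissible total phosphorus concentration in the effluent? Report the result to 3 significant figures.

3.22 mg/L

At the limit, (Qr·Cr + Qe·Cₑ)/(Qr + Qe) = 0.43:
Cₑ = (2.178·0.43 − 1.940·0.08800) / 0.2380 = 3.218 mg/L.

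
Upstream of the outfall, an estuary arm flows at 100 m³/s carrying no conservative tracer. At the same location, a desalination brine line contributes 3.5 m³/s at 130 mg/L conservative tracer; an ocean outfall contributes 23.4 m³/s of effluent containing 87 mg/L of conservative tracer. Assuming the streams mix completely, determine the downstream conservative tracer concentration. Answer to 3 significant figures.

Mixed concentration C = ΣQC/ΣQ = (100.0·0 + 3.500·130.0 + 23.40·87.00) / 126.9 = 2491/126.9 = 19.63 mg/L.

19.6 mg/L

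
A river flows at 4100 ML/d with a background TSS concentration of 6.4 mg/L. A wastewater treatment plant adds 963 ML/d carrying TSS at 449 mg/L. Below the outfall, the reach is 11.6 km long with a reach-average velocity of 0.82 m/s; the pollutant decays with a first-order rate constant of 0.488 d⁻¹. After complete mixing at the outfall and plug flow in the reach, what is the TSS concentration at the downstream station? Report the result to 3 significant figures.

83.6 mg/L

Flow-weighted average: C = (4100·6.400 + 963.0·449.0) / 5063 = 458600/5063 = 90.58 mg/L.
Travel time t = 11.6·1000 / 0.82 = 14150 s = 3.930 h.
Decay over the reach: 90.58·exp(−kt) = 90.58·0.9232 = 83.63 mg/L.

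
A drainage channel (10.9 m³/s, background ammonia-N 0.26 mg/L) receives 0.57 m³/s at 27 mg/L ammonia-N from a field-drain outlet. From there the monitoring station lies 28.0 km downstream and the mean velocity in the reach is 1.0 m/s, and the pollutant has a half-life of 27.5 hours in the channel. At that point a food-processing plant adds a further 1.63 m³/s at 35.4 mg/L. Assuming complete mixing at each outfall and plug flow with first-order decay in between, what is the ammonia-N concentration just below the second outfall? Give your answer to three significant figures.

5.55 mg/L

Flow-weighted average: C = (10.90·0.2600 + 0.5700·27.00) / 11.47 = 18.22/11.47 = 1.589 mg/L; combined flow 11.47 m³/s.
Travel time t = 28.0·1000 / 1.0 = 28000 s = 7.778 h.
Half-life 27.5 h → k = ln 2 / 27.5 = 0.02521 h⁻¹ = 0.6049 d⁻¹.
First-order decay: C = 1.589·exp(−k·t) = 1.589·0.8220 = 1.306 mg/L.
Second outfall: C = (11.47·1.306 + 1.630·35.40)/13.10 = 5.548 mg/L.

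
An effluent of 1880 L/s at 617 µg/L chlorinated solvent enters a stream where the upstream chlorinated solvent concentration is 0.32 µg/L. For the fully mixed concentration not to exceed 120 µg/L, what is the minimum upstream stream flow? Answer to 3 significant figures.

7810 L/s

Set C_mix = 120: (Q·0.3200 + 1880·617.0) / (Q + 1880) = 120
→ Q = 1880·(617.0 − 120)/(120 − 0.3200) = 7807 L/s.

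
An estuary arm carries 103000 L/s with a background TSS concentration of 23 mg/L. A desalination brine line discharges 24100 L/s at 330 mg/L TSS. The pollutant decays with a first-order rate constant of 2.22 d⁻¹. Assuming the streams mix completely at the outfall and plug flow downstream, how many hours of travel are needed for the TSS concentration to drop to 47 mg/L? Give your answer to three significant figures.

5.91 h

Conservation of mass: C = (103000·23.00 + 24100·330.0) / 127100 = 10320000/127100 = 81.21 mg/L.
81.21·exp(−k·t) = 47 → t = ln(81.21/47)/k = 21290 s = 5.913 h.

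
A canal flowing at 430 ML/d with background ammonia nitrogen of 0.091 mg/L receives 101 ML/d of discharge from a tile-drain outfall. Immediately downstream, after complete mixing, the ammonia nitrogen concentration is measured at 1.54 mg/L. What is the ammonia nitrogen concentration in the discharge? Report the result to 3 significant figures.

7.71 mg/L

Mass balance: 430.0·0.09100 + 101.0·Cₑ = 531.0·1.540
→ Cₑ = (531.0·1.540 − 430.0·0.09100) / 101.0 = 7.709 mg/L.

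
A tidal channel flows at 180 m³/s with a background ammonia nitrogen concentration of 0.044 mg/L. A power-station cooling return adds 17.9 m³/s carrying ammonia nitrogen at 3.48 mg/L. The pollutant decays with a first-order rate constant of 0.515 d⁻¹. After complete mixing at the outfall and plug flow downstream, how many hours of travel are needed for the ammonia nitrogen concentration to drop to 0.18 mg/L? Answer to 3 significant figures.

Mass balance: C = (180.0·0.04400 + 17.90·3.480) / 197.9 = 70.21/197.9 = 0.3548 mg/L.
0.3548·exp(−k·t) = 0.18 → t = ln(0.3548/0.18)/k = 113800 s = 31.62 h.

31.6 h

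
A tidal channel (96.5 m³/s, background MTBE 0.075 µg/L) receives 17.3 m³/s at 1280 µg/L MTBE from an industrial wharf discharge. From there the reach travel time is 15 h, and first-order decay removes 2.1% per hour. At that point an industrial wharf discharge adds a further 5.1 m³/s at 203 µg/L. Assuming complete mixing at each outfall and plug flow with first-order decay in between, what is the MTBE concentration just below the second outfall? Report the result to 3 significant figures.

Mixed concentration C = ΣQC/ΣQ = (96.50·0.07500 + 17.30·1280) / 113.8 = 22150/113.8 = 194.7 µg/L; combined flow 113.8 m³/s.
2.1%/h lost → k = −ln(1 − 0.021) = 0.02122 h⁻¹.
After decay, C = 194.7 × e^(−kt) = 194.7 × 0.7273 = 141.6 µg/L.
At the second outfall, C = (113.8·141.6 + 5.100·203.0) / (113.8 + 5.100) = 144.2 µg/L.

144 µg/L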